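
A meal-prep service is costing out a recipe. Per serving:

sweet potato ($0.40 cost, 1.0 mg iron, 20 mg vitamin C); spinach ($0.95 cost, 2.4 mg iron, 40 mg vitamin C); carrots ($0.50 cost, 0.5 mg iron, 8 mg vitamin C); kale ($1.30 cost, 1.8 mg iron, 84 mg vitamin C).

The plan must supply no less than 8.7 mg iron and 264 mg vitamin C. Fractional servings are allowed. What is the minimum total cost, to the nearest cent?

Two binding constraints pin down two serving amounts, so the optimal mix uses at most two foods. The candidates are each food alone (scaled to the tighter of iron/vitamin C) and each pair with both constraints tight.
sweet potato only: max(8.7/1.0, 264/20) = 13.2 servings → $5.28.
spinach only: max(8.7/2.4, 264/40) = 6.6 servings → $6.27.
carrots only: max(8.7/0.5, 264/8) = 33 servings → $16.50.
kale only: max(8.7/1.8, 264/84) = 4.833 servings → $6.28.
sweet potato + spinach: intersection lies outside the first quadrant.
sweet potato + carrots: the both-tight solution has a negative serving — not a feasible corner.
sweet potato + kale with both tight: 5.325 servings and 1.875 servings → $4.57.
spinach + carrots: the both-tight solution has a negative serving — not a feasible corner.
spinach + kale with both tight: 1.972 servings and 2.204 servings → $4.74.
carrots + kale with both tight: 9.261 servings and 2.261 servings → $7.57.
The minimum over all feasible corners is $4.57.

$4.57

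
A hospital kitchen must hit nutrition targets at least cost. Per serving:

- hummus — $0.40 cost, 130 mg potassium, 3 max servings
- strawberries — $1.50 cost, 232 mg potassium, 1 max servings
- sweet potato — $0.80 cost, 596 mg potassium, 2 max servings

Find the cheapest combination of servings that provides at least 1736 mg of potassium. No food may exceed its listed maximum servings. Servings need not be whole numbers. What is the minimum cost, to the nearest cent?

Cost per mg of potassium: sweet potato $0.0013, hummus $0.0031, strawberries $0.0065.
Take 2 servings of sweet potato: +1192.0 mg potassium for $1.60 (total $1.60, still need 544.0 mg).
Take 3 servings of hummus: +390.0 mg potassium for $1.20 (total $2.80, still need 154.0 mg).
Take 0.6638 servings of strawberries: +154.0 mg potassium for $1.00 (total $3.80, still need 0.0 mg).
Greedy by cheapest-per-mg is optimal for a single linear constraint, so the minimum cost is $3.80.

$3.80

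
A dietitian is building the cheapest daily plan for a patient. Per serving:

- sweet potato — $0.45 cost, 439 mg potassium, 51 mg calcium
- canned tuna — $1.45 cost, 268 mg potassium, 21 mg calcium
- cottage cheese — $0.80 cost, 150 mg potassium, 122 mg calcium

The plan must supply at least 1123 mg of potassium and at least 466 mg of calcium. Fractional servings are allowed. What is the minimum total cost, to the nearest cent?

Check every corner: each single food scaled to meet both minima, and each pair solved so both constraints bind.
sweet potato only: max(1123/439, 466/51) = 9.137 servings → $4.11.
canned tuna only: max(1123/268, 466/21) = 22.19 servings → $32.18.
cottage cheese only: max(1123/150, 466/122) = 7.487 servings → $5.99.
sweet potato + canned tuna: intersection lies outside the first quadrant.
sweet potato + cottage cheese with both tight: 1.462 servings and 3.209 servings → $3.22.
canned tuna + cottage cheese with both tight: 2.271 servings and 3.429 servings → $6.04.
Cheapest feasible corner: $3.22.

$3.22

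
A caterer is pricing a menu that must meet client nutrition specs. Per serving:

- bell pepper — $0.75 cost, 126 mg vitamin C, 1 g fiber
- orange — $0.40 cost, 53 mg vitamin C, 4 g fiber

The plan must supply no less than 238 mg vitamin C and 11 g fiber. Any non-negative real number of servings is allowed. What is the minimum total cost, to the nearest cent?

Two binding constraints pin down two serving amounts, so the optimal mix uses at most two foods. The candidates are each food alone (scaled to the tighter of vitamin C/fiber) and each pair with both constraints tight.
bell pepper only: max(238/126, 11/1) = 11 servings → $8.25.
orange only: max(238/53, 11/4) = 4.491 servings → $1.80.
bell pepper + orange with both tight: 0.8182 servings and 2.545 servings → $1.63.
Cheapest feasible corner: $1.63.

$1.63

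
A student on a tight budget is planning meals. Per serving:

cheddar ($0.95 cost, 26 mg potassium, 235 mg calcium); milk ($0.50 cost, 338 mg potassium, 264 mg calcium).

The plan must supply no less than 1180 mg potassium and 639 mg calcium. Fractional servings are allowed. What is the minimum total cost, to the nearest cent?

An LP optimum is at a vertex; with two nutrient constraints at most two foods are used. Check each candidate.
cheddar only: max(1180/26, 639/235) = 45.38 servings → $43.12.
milk only: max(1180/338, 639/264) = 3.491 servings → $1.75.
cheddar + milk: intersection lies outside the first quadrant.
So the least-cost plan costs $1.75.

$1.75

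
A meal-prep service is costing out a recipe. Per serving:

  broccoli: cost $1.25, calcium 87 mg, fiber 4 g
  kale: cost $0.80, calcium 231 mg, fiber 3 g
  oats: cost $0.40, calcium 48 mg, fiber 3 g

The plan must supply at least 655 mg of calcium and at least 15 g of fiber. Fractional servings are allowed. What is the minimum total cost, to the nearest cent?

An LP optimum is at a vertex; with two nutrient constraints at most two foods are used. Check each candidate.
broccoli only: max(655/87, 15/4) = 7.529 servings → $9.41.
kale only: max(655/231, 15/3) = 5 servings → $4.00.
oats only: max(655/48, 15/3) = 13.65 servings → $5.46.
broccoli + kale with both tight: 2.262 servings and 1.983 servings → $4.41.
broccoli + oats: the both-tight solution has a negative serving — not a feasible corner.
kale + oats with both tight: 2.268 servings and 2.732 servings → $2.91.
Cheapest feasible corner: $2.91.

$2.91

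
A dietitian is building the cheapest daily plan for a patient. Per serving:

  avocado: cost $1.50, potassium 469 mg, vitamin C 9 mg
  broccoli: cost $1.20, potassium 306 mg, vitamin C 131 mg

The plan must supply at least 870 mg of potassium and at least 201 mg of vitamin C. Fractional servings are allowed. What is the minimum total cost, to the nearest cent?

$3.11

avocado only: max(870/469, 201/9) = 22.33 servings → $33.50.
broccoli only: max(870/306, 201/131) = 2.843 servings → $3.41.
avocado + broccoli with both tight: 0.894 servings and 1.473 servings → $3.11.
Cheapest feasible corner: $3.11.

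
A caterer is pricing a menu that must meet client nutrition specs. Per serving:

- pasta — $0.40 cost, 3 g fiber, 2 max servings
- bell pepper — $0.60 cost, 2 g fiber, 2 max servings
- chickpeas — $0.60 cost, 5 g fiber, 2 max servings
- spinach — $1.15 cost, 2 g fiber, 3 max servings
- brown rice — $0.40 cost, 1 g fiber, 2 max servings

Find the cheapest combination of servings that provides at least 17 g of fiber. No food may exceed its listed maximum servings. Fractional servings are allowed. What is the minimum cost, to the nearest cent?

Cost per g of fiber: chickpeas $0.1200, pasta $0.1333, bell pepper $0.3000, brown rice $0.4000, spinach $0.5750.
Take 2 servings of chickpeas: +10.0 g fiber for $1.20 (total $1.20, still need 7.0 g).
Take 2 servings of pasta: +6.0 g fiber for $0.80 (total $2.00, still need 1.0 g).
Take 0.5 servings of bell pepper: +1.0 g fiber for $0.30 (total $2.30, still need 0.0 g).
Greedy by cheapest-per-g is optimal for a single linear constraint, so the minimum cost is $2.30.

$2.30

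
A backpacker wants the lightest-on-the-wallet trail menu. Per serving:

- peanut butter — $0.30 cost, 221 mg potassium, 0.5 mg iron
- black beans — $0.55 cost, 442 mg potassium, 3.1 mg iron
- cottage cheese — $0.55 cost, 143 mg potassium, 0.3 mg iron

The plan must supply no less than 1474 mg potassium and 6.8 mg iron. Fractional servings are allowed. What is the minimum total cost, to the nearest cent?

The cheapest plan sits at a corner of the feasible region — with two constraints it uses at most two foods.
peanut butter only: max(1474/221, 6.8/0.5) = 13.6 servings → $4.08.
black beans only: max(1474/442, 6.8/3.1) = 3.335 servings → $1.83.
cottage cheese only: max(1474/143, 6.8/0.3) = 22.67 servings → $12.47.
peanut butter + black beans with both tight: 3.37 servings and 1.65 servings → $1.92.
peanut butter + cottage cheese: the both-tight solution has a negative serving — not a feasible corner.
black beans + cottage cheese with both tight: 1.706 servings and 5.033 servings → $3.71.
The minimum over all feasible corners is $1.83.

$1.83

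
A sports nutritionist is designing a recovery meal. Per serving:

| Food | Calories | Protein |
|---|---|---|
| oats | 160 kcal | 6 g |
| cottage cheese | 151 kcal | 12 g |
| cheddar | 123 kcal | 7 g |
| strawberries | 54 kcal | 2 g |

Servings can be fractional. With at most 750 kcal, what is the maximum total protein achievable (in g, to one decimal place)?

Protein per kcal: cottage cheese 0.07947, cheddar 0.05691, oats 0.0375, strawberries 0.03704.
With no serving limits, spend the whole calories allowance on cottage cheese: 750 kcal / 151 kcal × 12 g = 59.6 g.

59.6 g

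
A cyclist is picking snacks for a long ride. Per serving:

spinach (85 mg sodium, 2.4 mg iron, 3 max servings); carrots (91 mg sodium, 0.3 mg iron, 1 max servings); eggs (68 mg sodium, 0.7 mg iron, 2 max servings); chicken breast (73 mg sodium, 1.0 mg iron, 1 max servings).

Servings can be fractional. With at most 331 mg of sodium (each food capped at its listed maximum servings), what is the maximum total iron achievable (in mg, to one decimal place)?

8.2 mg

Iron per mg sodium: spinach 0.02824, chicken breast 0.0137, eggs 0.01029, carrots 0.003297.
Take 3 servings of spinach: uses 255 mg sodium, +7.2 mg iron (running total 7.2 mg).
Take 1 serving of chicken breast: uses 73 mg sodium, +1.0 mg iron (running total 8.2 mg).
Take 0.04412 servings of eggs: uses 3 mg sodium, +0.0 mg iron (running total 8.2 mg).
Greedy by best ratio exhausts the sodium allowance optimally: 8.2 mg.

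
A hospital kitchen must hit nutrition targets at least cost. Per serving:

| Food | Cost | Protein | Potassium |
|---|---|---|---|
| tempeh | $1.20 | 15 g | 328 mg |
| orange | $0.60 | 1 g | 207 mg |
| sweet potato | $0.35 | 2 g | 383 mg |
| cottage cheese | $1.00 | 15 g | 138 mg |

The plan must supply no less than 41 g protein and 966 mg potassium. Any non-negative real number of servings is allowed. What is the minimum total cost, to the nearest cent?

$3.08

This is a tiny linear program; its minimum lies at a vertex of the feasible set. List the vertices and price them.
tempeh only: max(41/15, 966/328) = 2.945 servings → $3.53.
orange only: max(41/1, 966/207) = 41 servings → $24.60.
sweet potato only: max(41/2, 966/383) = 20.5 servings → $7.17.
cottage cheese only: max(41/15, 966/138) = 7 servings → $7.00.
tempeh + orange with both tight: 2.708 servings and 0.3752 servings → $3.48.
tempeh + sweet potato with both tight: 2.706 servings and 0.2048 servings → $3.32.
tempeh + cottage cheese: intersection lies outside the first quadrant.
orange + sweet potato: intersection lies outside the first quadrant.
orange + cottage cheese with both tight: 2.977 servings and 2.535 servings → $4.32.
sweet potato + cottage cheese with both tight: 1.615 servings and 2.518 servings → $3.08.
The minimum over all feasible corners is $3.08.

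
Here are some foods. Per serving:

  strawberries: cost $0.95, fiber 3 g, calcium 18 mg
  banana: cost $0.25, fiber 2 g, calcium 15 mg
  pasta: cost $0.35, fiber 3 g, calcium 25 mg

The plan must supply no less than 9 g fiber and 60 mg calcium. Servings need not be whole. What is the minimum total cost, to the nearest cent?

This is a tiny linear program; its minimum lies at a vertex of the feasible set. List the vertices and price them.
strawberries only: max(9/3, 60/18) = 3.333 servings → $3.17.
banana only: max(9/2, 60/15) = 4.5 servings → $1.12.
pasta only: max(9/3, 60/25) = 3 servings → $1.05.
strawberries + banana with both tight: 1.667 servings and 2 servings → $2.08.
strawberries + pasta with both tight: 2.143 servings and 0.8571 servings → $2.34.
banana + pasta: the both-tight solution has a negative serving — not a feasible corner.
So the least-cost plan costs $1.05.

$1.05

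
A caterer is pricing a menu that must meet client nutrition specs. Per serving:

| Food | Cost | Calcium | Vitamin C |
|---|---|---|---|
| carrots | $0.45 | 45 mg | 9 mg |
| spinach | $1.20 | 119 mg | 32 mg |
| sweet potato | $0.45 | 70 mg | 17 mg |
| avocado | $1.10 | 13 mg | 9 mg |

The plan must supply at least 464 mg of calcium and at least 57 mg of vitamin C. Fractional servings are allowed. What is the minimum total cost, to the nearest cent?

$2.98

This is a tiny linear program; its minimum lies at a vertex of the feasible set. List the vertices and price them.
carrots only: max(464/45, 57/9) = 10.31 servings → $4.64.
spinach only: max(464/119, 57/32) = 3.899 servings → $4.68.
sweet potato only: max(464/70, 57/17) = 6.629 servings → $2.98.
avocado only: max(464/13, 57/9) = 35.69 servings → $39.26.
carrots + spinach: intersection lies outside the first quadrant.
carrots + sweet potato: the both-tight solution has a negative serving — not a feasible corner.
carrots + avocado: intersection lies outside the first quadrant.
spinach + sweet potato: intersection lies outside the first quadrant.
spinach + avocado: the both-tight solution has a negative serving — not a feasible corner.
sweet potato + avocado: intersection lies outside the first quadrant.
Cheapest feasible corner: $2.98.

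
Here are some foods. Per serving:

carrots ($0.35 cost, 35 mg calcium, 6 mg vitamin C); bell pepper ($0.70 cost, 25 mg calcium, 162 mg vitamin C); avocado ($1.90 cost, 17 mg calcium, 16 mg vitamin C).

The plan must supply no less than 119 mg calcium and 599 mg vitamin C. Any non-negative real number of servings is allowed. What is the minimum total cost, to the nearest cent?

An LP optimum is at a vertex; with two nutrient constraints at most two foods are used. Check each candidate.
carrots only: max(119/35, 599/6) = 99.83 servings → $34.94.
bell pepper only: max(119/25, 599/162) = 4.76 servings → $3.33.
avocado only: max(119/17, 599/16) = 37.44 servings → $71.13.
carrots + bell pepper with both tight: 0.7795 servings and 3.669 servings → $2.84.
carrots + avocado: the both-tight solution has a negative serving — not a feasible corner.
bell pepper + avocado with both tight: 3.517 servings and 1.828 servings → $5.94.
So the least-cost plan costs $2.84.

$2.84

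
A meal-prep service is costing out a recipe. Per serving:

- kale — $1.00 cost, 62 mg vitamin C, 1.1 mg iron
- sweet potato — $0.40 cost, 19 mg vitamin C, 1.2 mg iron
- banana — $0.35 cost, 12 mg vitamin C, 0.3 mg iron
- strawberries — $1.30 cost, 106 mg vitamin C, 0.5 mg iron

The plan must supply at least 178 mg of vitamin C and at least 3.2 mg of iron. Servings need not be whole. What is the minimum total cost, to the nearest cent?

For a min-cost LP with two ≥-constraints, a basic feasible solution has at most two positive variables.
kale only: max(178/62, 3.2/1.1) = 2.909 servings → $2.91.
sweet potato only: max(178/19, 3.2/1.2) = 9.368 servings → $3.75.
banana only: max(178/12, 3.2/0.3) = 14.83 servings → $5.19.
strawberries only: max(178/106, 3.2/0.5) = 6.4 servings → $8.32.
kale + sweet potato with both tight: 2.856 servings and 0.0486 servings → $2.88.
kale + banana with both tight: 2.778 servings and 0.4815 servings → $2.95.
kale + strawberries with both targets exact would need a negative amount; discard.
sweet potato + banana: the both-tight solution has a negative serving — not a feasible corner.
sweet potato + strawberries with both tight: 2.126 servings and 1.298 servings → $2.54.
banana + strawberries with both tight: 9.698 servings and 0.5814 servings → $4.15.
So the least-cost plan costs $2.54.

$2.54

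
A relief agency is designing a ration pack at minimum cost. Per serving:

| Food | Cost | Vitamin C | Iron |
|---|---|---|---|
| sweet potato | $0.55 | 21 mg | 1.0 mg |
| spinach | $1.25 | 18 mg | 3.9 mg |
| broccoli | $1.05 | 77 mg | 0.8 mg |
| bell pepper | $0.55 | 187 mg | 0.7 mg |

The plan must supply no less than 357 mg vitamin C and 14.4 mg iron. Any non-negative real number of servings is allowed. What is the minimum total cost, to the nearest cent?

A basic optimal solution has at most two foods positive. Try each food alone and each pair with both targets met exactly.
sweet potato only: max(357/21, 14.4/1.0) = 17 servings → $9.35.
spinach only: max(357/18, 14.4/3.9) = 19.83 servings → $24.79.
broccoli only: max(357/77, 14.4/0.8) = 18 servings → $18.90.
bell pepper only: max(357/187, 14.4/0.7) = 20.57 servings → $11.31.
sweet potato + spinach: intersection lies outside the first quadrant.
sweet potato + broccoli with both tight: 13.67 servings and 0.907 servings → $8.47.
sweet potato + bell pepper with both tight: 14.18 servings and 0.3169 servings → $7.97.
spinach + broccoli with both tight: 2.879 servings and 3.963 servings → $7.76.
spinach + bell pepper with both tight: 3.409 servings and 1.581 servings → $5.13.
broccoli + bell pepper with both targets exact would need a negative amount; discard.
So the least-cost plan costs $5.13.

$5.13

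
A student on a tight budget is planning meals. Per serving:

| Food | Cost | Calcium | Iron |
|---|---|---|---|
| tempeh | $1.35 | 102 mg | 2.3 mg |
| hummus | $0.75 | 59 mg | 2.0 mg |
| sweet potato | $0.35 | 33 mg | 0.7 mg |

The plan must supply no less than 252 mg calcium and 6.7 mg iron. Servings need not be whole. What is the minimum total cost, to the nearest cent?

$2.90

For a min-cost LP with two ≥-constraints, a basic feasible solution has at most two positive variables.
tempeh only: max(252/102, 6.7/2.3) = 2.913 servings → $3.93.
hummus only: max(252/59, 6.7/2.0) = 4.271 servings → $3.20.
sweet potato only: max(252/33, 6.7/0.7) = 9.571 servings → $3.35.
tempeh + hummus with both tight: 1.592 servings and 1.52 servings → $3.29.
tempeh + sweet potato: intersection lies outside the first quadrant.
hummus + sweet potato with both tight: 1.81 servings and 4.401 servings → $2.90.
So the least-cost plan costs $2.90.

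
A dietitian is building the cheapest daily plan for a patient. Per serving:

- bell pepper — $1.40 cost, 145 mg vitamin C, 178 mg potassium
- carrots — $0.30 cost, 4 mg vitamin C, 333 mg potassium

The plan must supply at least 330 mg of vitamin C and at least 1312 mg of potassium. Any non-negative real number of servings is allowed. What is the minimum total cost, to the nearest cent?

$3.91

Check every corner: each single food scaled to meet both minima, and each pair solved so both constraints bind.
bell pepper only: max(330/145, 1312/178) = 7.371 servings → $10.32.
carrots only: max(330/4, 1312/333) = 82.5 servings → $24.75.
bell pepper + carrots with both tight: 2.2 servings and 2.764 servings → $3.91.
So the least-cost plan costs $3.91.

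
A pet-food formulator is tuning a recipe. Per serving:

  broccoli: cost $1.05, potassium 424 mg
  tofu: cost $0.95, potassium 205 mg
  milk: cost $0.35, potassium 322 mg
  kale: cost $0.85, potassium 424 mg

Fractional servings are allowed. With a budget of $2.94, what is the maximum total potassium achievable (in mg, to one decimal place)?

Potassium per dollar: milk 920, kale 498.8, broccoli 403.8, tofu 215.8.
With no serving limits, spend the whole cost allowance on milk: $2.94 / $0.35 × 322 mg = 2704.8 mg.

2704.8 mg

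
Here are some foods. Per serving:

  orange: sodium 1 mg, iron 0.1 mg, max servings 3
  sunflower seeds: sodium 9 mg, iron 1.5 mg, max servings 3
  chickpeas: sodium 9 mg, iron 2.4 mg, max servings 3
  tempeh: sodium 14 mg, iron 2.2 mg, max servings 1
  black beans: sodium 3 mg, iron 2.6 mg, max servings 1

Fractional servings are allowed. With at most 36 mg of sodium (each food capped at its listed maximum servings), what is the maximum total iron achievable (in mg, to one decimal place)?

Iron per mg sodium: black beans 0.8667, chickpeas 0.2667, sunflower seeds 0.1667, tempeh 0.1571, orange 0.1.
Take 1 serving of black beans: uses 3 mg sodium, +2.6 mg iron (running total 2.6 mg).
Take 3 servings of chickpeas: uses 27 mg sodium, +7.2 mg iron (running total 9.8 mg).
Take 0.6667 servings of sunflower seeds: uses 6 mg sodium, +1.0 mg iron (running total 10.8 mg).
Greedy by best ratio exhausts the sodium allowance optimally: 10.8 mg.

10.8 mg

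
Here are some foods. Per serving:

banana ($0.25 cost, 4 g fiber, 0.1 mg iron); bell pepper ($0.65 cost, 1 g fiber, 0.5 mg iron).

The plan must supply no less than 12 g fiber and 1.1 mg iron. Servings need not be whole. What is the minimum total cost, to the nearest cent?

$1.74

Two binding constraints pin down two serving amounts, so the optimal mix uses at most two foods. The candidates are each food alone (scaled to the tighter of fiber/iron) and each pair with both constraints tight.
banana only: max(12/4, 1.1/0.1) = 11 servings → $2.75.
bell pepper only: max(12/1, 1.1/0.5) = 12 servings → $7.80.
banana + bell pepper with both tight: 2.579 servings and 1.684 servings → $1.74.
The minimum over all feasible corners is $1.74.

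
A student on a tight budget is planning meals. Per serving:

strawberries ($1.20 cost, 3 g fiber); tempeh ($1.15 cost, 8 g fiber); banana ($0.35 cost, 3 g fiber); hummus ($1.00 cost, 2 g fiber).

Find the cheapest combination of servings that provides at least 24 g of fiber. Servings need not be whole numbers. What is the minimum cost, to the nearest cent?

$2.80

Cost per g of fiber: banana $0.1167, tempeh $0.1437, strawberries $0.4000, hummus $0.5000.
With no serving limits, use only banana: 24 g / 3 g = 8 servings × $0.35 = $2.80.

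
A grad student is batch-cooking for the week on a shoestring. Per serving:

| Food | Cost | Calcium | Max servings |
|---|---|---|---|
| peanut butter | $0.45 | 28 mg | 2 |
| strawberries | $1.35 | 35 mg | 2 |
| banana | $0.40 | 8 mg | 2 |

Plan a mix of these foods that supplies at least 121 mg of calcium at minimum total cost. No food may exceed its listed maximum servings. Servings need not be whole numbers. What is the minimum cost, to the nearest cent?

$3.41

Cost per mg of calcium: peanut butter $0.0161, strawberries $0.0386, banana $0.0500.
Take 2 servings of peanut butter: +56.0 mg calcium for $0.90 (total $0.90, still need 65.0 mg).
Take 1.857 servings of strawberries: +65.0 mg calcium for $2.51 (total $3.41, still need 0.0 mg).
Greedy by cheapest-per-mg is optimal for a single linear constraint, so the minimum cost is $3.41.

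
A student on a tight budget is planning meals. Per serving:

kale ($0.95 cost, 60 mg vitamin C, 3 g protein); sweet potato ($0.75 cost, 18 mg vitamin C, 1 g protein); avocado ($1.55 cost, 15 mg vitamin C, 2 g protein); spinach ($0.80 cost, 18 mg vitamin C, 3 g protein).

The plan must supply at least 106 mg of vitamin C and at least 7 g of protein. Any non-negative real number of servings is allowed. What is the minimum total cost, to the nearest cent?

Check every corner: each single food scaled to meet both minima, and each pair solved so both constraints bind.
kale only: max(106/60, 7/3) = 2.333 servings → $2.22.
sweet potato only: max(106/18, 7/1) = 7 servings → $5.25.
avocado only: max(106/15, 7/2) = 7.067 servings → $10.95.
spinach only: max(106/18, 7/3) = 5.889 servings → $4.71.
kale + sweet potato: intersection lies outside the first quadrant.
kale + avocado with both tight: 1.427 servings and 1.36 servings → $3.46.
kale + spinach with both tight: 1.524 servings and 0.8095 servings → $2.10.
sweet potato + avocado with both tight: 5.095 servings and 0.9524 servings → $5.30.
sweet potato + spinach with both tight: 5.333 servings and 0.5556 servings → $4.44.
avocado + spinach: the both-tight solution has a negative serving — not a feasible corner.
The minimum over all feasible corners is $2.10.

$2.10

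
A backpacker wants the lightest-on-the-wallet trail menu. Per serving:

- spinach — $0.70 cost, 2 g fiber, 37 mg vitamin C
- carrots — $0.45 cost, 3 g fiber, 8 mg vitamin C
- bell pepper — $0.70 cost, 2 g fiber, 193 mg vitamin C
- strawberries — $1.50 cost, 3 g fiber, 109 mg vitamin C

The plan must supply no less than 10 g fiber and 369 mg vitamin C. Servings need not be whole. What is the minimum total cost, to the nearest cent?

Minimising a linear cost over {fiber ≥ 10, vitamin C ≥ 369, servings ≥ 0} — the optimum is at a vertex, using one or two foods.
spinach only: max(10/2, 369/37) = 9.973 servings → $6.98.
carrots only: max(10/3, 369/8) = 46.12 servings → $20.76.
bell pepper only: max(10/2, 369/193) = 5 servings → $3.50.
strawberries only: max(10/3, 369/109) = 3.385 servings → $5.08.
spinach + carrots: intersection lies outside the first quadrant.
spinach + bell pepper with both tight: 3.821 servings and 1.179 servings → $3.50.
spinach + strawberries: the both-tight solution has a negative serving — not a feasible corner.
carrots + bell pepper with both tight: 2.117 servings and 1.824 servings → $2.23.
carrots + strawberries with both targets exact would need a negative amount; discard.
bell pepper + strawberries with both tight: 0.04709 servings and 3.302 servings → $4.99.
So the least-cost plan costs $2.23.

$2.23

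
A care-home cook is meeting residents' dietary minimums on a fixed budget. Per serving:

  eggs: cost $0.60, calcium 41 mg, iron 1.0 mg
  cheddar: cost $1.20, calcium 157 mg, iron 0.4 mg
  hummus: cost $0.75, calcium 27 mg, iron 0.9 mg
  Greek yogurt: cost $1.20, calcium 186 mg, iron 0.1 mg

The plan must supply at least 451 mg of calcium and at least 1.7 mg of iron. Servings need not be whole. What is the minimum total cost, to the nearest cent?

With two linear requirements the optimum uses one or two foods; enumerate the corners.
eggs only: max(451/41, 1.7/1.0) = 11 servings → $6.60.
cheddar only: max(451/157, 1.7/0.4) = 4.25 servings → $5.10.
hummus only: max(451/27, 1.7/0.9) = 16.7 servings → $12.53.
Greek yogurt only: max(451/186, 1.7/0.1) = 17 servings → $20.40.
eggs + cheddar with both tight: 0.6152 servings and 2.712 servings → $3.62.
eggs + hummus: intersection lies outside the first quadrant.
eggs + Greek yogurt with both tight: 1.49 servings and 2.096 servings → $3.41.
cheddar + hummus with both tight: 2.759 servings and 0.6628 servings → $3.81.
cheddar + Greek yogurt with both targets exact would need a negative amount; discard.
hummus + Greek yogurt with both tight: 1.646 servings and 2.186 servings → $3.86.
Cheapest feasible corner: $3.41.

$3.41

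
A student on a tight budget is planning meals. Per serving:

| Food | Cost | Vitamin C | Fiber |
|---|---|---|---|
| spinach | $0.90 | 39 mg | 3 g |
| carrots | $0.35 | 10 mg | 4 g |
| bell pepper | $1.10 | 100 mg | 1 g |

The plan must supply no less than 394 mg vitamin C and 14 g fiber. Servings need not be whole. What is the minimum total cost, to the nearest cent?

This is a tiny linear program; its minimum lies at a vertex of the feasible set. List the vertices and price them.
spinach only: max(394/39, 14/3) = 10.1 servings → $9.09.
carrots only: max(394/10, 14/4) = 39.4 servings → $13.79.
bell pepper only: max(394/100, 14/1) = 14 servings → $15.40.
spinach + carrots: the both-tight solution has a negative serving — not a feasible corner.
spinach + bell pepper with both tight: 3.854 servings and 2.437 servings → $6.15.
carrots + bell pepper with both tight: 2.579 servings and 3.682 servings → $4.95.
The minimum over all feasible corners is $4.95.

$4.95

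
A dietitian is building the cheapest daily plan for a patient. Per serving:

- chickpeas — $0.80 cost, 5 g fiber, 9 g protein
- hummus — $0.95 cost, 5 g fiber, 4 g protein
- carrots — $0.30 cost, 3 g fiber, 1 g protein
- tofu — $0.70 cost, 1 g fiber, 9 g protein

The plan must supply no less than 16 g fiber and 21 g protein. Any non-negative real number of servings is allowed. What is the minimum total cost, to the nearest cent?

$2.24

Two binding constraints pin down two serving amounts, so the optimal mix uses at most two foods. The candidates are each food alone (scaled to the tighter of fiber/protein) and each pair with both constraints tight.
chickpeas only: max(16/5, 21/9) = 3.2 servings → $2.56.
hummus only: max(16/5, 21/4) = 5.25 servings → $4.99.
carrots only: max(16/3, 21/1) = 21 servings → $6.30.
tofu only: max(16/1, 21/9) = 16 servings → $11.20.
chickpeas + hummus with both tight: 1.64 servings and 1.56 servings → $2.79.
chickpeas + carrots with both tight: 2.136 servings and 1.773 servings → $2.24.
chickpeas + tofu: intersection lies outside the first quadrant.
hummus + carrots: intersection lies outside the first quadrant.
hummus + tofu with both tight: 3 servings and 1 serving → $3.55.
carrots + tofu with both tight: 4.731 servings and 1.808 servings → $2.68.
So the least-cost plan costs $2.24.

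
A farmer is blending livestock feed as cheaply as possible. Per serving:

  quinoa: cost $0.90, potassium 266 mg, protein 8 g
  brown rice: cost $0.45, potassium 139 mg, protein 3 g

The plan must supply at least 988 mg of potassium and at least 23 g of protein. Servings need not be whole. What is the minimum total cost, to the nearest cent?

Check every corner: each single food scaled to meet both minima, and each pair solved so both constraints bind.
quinoa only: max(988/266, 23/8) = 3.714 servings → $3.34.
brown rice only: max(988/139, 23/3) = 7.667 servings → $3.45.
quinoa + brown rice with both tight: 0.742 servings and 5.688 servings → $3.23.
Cheapest feasible corner: $3.23.

$3.23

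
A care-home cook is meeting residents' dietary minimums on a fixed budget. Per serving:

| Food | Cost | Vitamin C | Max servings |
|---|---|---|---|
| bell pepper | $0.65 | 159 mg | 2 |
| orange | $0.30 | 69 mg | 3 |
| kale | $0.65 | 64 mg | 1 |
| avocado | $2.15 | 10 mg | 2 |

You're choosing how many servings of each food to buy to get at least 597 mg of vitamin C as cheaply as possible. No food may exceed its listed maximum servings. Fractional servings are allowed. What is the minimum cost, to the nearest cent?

$4.57

Cost per mg of vitamin C: bell pepper $0.0041, orange $0.0043, kale $0.0102, avocado $0.2150.
Take 2 servings of bell pepper: +318.0 mg vitamin C for $1.30 (total $1.30, still need 279.0 mg).
Take 3 servings of orange: +207.0 mg vitamin C for $0.90 (total $2.20, still need 72.0 mg).
Take 1 serving of kale: +64.0 mg vitamin C for $0.65 (total $2.85, still need 8.0 mg).
Take 0.8 servings of avocado: +8.0 mg vitamin C for $1.72 (total $4.57, still need 0.0 mg).
Greedy by cheapest-per-mg is optimal for a single linear constraint, so the minimum cost is $4.57.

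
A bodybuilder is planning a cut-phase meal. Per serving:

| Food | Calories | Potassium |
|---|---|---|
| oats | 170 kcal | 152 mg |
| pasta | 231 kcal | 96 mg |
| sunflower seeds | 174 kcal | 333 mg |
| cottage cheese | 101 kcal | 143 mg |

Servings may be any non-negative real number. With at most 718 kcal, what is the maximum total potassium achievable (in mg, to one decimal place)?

Potassium per kcal: sunflower seeds 1.914, cottage cheese 1.416, oats 0.8941, pasta 0.4156.
With no serving limits, spend the whole calories allowance on sunflower seeds: 718 kcal / 174 kcal × 333 mg = 1374.1 mg.

1374.1 mg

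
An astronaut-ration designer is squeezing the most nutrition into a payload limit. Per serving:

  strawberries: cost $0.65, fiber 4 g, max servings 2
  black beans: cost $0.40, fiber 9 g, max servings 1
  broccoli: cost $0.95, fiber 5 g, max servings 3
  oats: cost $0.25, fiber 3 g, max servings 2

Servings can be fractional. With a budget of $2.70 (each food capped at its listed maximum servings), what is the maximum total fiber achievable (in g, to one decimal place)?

Fiber per dollar: black beans 22.5, oats 12, strawberries 6.154, broccoli 5.263.
Take 1 serving of black beans: spends $0.40, +9.0 g fiber (running total 9.0 g).
Take 2 servings of oats: spends $0.50, +6.0 g fiber (running total 15.0 g).
Take 2 servings of strawberries: spends $1.30, +8.0 g fiber (running total 23.0 g).
Take 0.5263 servings of broccoli: spends $0.50, +2.6 g fiber (running total 25.6 g).
Greedy by best ratio exhausts the cost allowance optimally: 25.6 g.

25.6 g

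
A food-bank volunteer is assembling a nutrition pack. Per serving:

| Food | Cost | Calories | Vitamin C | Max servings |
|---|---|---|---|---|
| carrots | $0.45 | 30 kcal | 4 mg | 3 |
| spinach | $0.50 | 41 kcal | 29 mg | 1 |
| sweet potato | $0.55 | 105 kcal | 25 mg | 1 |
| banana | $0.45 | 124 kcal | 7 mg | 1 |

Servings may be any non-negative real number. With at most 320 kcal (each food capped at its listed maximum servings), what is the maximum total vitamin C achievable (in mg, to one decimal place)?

70.7 mg

Vitamin C per kcal: spinach 0.7073, sweet potato 0.2381, carrots 0.1333, banana 0.05645.
Take 1 serving of spinach: uses 41 kcal, +29.0 mg vitamin C (running total 29.0 mg).
Take 1 serving of sweet potato: uses 105 kcal, +25.0 mg vitamin C (running total 54.0 mg).
Take 3 servings of carrots: uses 90 kcal, +12.0 mg vitamin C (running total 66.0 mg).
Take 0.6774 servings of banana: uses 84 kcal, +4.7 mg vitamin C (running total 70.7 mg).
Filling greedily by vitamin C-per-kcal is optimal for one linear limit, giving 70.7 mg.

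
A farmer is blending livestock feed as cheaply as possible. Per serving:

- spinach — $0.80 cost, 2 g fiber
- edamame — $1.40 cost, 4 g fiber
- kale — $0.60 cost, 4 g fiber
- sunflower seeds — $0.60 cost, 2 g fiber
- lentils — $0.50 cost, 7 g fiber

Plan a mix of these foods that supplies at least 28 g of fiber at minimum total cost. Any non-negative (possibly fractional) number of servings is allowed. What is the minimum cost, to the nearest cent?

Cost per g of fiber: lentils $0.0714, kale $0.1500, sunflower seeds $0.3000, edamame $0.3500, spinach $0.4000.
With no serving limits, use only lentils: 28 g / 7 g = 4 servings × $0.50 = $2.00.

$2.00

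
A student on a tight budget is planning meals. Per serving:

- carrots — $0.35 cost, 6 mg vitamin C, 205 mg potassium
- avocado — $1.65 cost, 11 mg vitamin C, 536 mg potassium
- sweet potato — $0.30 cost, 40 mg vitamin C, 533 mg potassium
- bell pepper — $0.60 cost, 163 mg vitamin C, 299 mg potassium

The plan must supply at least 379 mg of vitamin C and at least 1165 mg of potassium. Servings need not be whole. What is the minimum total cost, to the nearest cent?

Check every corner: each single food scaled to meet both minima, and each pair solved so both constraints bind.
carrots only: max(379/6, 1165/205) = 63.17 servings → $22.11.
avocado only: max(379/11, 1165/536) = 34.45 servings → $56.85.
sweet potato only: max(379/40, 1165/533) = 9.475 servings → $2.84.
bell pepper only: max(379/163, 1165/299) = 3.896 servings → $2.34.
carrots + avocado: intersection lies outside the first quadrant.
carrots + sweet potato with both targets exact would need a negative amount; discard.
carrots + bell pepper with both tight: 2.422 servings and 2.236 servings → $2.19.
avocado + sweet potato with both targets exact would need a negative amount; discard.
avocado + bell pepper with both tight: 0.9107 servings and 2.264 servings → $2.86.
sweet potato + bell pepper with both tight: 1.022 servings and 2.074 servings → $1.55.
The minimum over all feasible corners is $1.55.

$1.55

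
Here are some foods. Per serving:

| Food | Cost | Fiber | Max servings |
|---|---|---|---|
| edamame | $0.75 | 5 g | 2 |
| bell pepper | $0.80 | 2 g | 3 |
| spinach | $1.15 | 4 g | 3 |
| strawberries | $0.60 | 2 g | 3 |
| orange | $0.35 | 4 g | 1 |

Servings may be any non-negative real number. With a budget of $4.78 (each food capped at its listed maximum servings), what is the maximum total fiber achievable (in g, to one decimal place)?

Fiber per dollar: orange 11.43, edamame 6.667, spinach 3.478, strawberries 3.333, bell pepper 2.5.
Take 1 serving of orange: spends $0.35, +4.0 g fiber (running total 4.0 g).
Take 2 servings of edamame: spends $1.50, +10.0 g fiber (running total 14.0 g).
Take 2.548 servings of spinach: spends $2.93, +10.2 g fiber (running total 24.2 g).
Filling greedily by fiber-per-dollar is optimal for one linear limit, giving 24.2 g.

24.2 g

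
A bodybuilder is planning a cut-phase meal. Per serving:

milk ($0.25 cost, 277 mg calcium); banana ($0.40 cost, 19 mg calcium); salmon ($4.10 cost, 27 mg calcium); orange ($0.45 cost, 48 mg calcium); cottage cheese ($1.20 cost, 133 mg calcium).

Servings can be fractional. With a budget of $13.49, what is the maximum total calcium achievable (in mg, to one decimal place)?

Calcium per dollar: milk 1108, cottage cheese 110.8, orange 106.7, banana 47.5, salmon 6.585.
With no serving limits, spend the whole cost allowance on milk: $13.49 / $0.25 × 277 mg = 14946.9 mg.

14946.9 mg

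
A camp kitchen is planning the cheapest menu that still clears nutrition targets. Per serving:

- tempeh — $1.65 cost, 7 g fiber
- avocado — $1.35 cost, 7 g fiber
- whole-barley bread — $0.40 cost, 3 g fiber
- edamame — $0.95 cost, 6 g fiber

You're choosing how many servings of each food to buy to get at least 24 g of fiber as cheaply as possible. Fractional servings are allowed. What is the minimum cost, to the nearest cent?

$3.20

Cost per g of fiber: whole-barley bread $0.1333, edamame $0.1583, avocado $0.1929, tempeh $0.2357.
With no serving limits, use only whole-barley bread: 24 g / 3 g = 8 servings × $0.40 = $3.20.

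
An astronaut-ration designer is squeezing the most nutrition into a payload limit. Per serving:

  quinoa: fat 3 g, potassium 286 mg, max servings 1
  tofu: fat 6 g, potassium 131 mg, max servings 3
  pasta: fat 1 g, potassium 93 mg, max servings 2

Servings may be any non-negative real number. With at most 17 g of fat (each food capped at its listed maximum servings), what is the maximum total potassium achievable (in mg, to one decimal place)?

Potassium per g fat: quinoa 95.33, pasta 93, tofu 21.83.
Take 1 serving of quinoa: uses 3 g fat, +286.0 mg potassium (running total 286.0 mg).
Take 2 servings of pasta: uses 2 g fat, +186.0 mg potassium (running total 472.0 mg).
Take 2 servings of tofu: uses 12 g fat, +262.0 mg potassium (running total 734.0 mg).
Filling greedily by potassium-per-g fat is optimal for one linear limit, giving 734.0 mg.

734.0 mg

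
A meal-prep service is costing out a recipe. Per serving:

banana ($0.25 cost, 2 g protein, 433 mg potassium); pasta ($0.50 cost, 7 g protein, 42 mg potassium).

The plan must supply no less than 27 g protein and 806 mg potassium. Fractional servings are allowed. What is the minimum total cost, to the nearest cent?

banana only: max(27/2, 806/433) = 13.5 servings → $3.38.
pasta only: max(27/7, 806/42) = 19.19 servings → $9.60.
banana + pasta with both tight: 1.53 servings and 3.42 servings → $2.09.
So the least-cost plan costs $2.09.

$2.09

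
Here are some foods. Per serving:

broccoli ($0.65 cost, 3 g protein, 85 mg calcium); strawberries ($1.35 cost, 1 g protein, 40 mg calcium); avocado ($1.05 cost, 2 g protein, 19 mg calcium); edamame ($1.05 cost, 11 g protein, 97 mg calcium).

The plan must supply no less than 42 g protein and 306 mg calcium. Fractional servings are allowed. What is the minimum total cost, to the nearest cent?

Check every corner: each single food scaled to meet both minima, and each pair solved so both constraints bind.
broccoli only: max(42/3, 306/85) = 14 servings → $9.10.
strawberries only: max(42/1, 306/40) = 42 servings → $56.70.
avocado only: max(42/2, 306/19) = 21 servings → $22.05.
edamame only: max(42/11, 306/97) = 3.818 servings → $4.01.
broccoli + strawberries: the both-tight solution has a negative serving — not a feasible corner.
broccoli + avocado: the both-tight solution has a negative serving — not a feasible corner.
broccoli + edamame with both targets exact would need a negative amount; discard.
strawberries + avocado: intersection lies outside the first quadrant.
strawberries + edamame with both targets exact would need a negative amount; discard.
avocado + edamame: the both-tight solution has a negative serving — not a feasible corner.
Cheapest feasible corner: $4.01.

$4.01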